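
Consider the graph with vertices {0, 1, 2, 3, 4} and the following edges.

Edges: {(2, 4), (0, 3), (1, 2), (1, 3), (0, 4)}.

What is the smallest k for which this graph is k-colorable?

The cycle 1-2-4-0-3-1 has odd length 5, so it cannot be 2-colored; at least 3 colors are needed.
A valid assignment using 3 colors: 0=b, 1=a, 2=b, 3=c, 4=a. No two adjacent vertices share a color.

3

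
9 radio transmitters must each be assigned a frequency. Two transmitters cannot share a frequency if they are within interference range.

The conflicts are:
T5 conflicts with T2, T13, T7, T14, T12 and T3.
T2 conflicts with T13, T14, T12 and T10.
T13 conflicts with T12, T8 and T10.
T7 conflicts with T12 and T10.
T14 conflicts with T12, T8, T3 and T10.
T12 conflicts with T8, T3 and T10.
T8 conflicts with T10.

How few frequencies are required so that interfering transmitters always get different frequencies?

T13, T12, T8, T10 are mutually in conflict, so at least 4 frequencies are needed.
Using 4 frequencies: T5=2, T2=4, T13=3, T7=3, T14=3, T12=1, T8=4, T3=4, T10=2. Each listed conflict is separated.

4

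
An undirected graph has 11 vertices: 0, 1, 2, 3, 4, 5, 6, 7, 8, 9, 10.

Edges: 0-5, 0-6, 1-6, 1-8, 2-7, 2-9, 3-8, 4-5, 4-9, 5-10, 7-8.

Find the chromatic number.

3

The cycle 6-0-5-4-9-2-7-8-1-6 has odd length 9, so it cannot be 2-colored; at least 3 colors are needed.
3 colors suffice: color a → {5, 6, 8, 9}; color b → {0, 1, 2, 3, 4, 10}; color c → {7}. Each edge has distinct colors on its endpoints.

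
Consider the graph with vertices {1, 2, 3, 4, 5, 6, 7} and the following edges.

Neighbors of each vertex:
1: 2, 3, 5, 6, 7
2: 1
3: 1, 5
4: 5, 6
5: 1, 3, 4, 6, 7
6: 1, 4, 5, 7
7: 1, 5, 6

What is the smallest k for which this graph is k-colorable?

4

1, 5, 6, 7 form a clique, so at least 4 colors are needed.
One proper 4-coloring: 1=b, 2=a, 3=c, 4=b, 5=a, 6=c, 7=d. Each edge has distinct colors on its endpoints.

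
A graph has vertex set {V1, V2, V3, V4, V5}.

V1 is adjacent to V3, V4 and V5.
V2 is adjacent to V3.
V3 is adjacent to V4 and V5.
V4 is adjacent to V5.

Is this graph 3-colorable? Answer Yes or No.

No

V1, V3, V4, V5 are mutually adjacent (a clique of size 4), so at least 4 colors are needed.
So 3 colors are not enough.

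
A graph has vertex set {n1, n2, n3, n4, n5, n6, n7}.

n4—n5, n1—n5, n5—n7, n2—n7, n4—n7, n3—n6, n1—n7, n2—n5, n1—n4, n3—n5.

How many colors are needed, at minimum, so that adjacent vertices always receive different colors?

4

n1, n4, n5, n7 are pairwise adjacent (a clique of size 4), so at least 4 colors are needed.
A valid assignment using 4 colors: n1=3, n2=3, n3=2, n4=4, n5=1, n6=1, n7=2. Every edge joins two different colors.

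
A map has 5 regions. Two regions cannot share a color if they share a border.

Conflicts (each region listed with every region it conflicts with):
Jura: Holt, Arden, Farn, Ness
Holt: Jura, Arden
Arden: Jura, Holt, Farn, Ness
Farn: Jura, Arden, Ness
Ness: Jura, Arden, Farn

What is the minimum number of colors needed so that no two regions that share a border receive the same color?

Jura, Arden, Farn, Ness are mutually in conflict, so at least 4 colors are needed.
One proper 4-coloring: Jura=2, Holt=3, Arden=1, Farn=4, Ness=3. No two conflicting regions share a color.

4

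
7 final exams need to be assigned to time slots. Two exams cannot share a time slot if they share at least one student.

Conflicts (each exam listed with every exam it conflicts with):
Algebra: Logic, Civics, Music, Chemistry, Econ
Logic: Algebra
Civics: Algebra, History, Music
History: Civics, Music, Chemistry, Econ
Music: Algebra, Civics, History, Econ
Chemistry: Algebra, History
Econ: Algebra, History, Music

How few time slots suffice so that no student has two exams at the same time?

Algebra, Music, Econ pairwise conflict, so at least 3 time slots are needed.
3 time slots suffice: time slot 1 → {Algebra, History}; time slot 2 → {Logic, Music, Chemistry}; time slot 3 → {Civics, Econ}. No two conflicting exams share a time slot.

3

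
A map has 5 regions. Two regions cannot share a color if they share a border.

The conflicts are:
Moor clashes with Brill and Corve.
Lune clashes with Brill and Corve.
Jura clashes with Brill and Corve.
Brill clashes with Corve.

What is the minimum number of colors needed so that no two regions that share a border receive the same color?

Jura, Brill, Corve pairwise conflict, so at least 3 colors are needed.
3 colors suffice: color 1 → {Brill}; color 2 → {Corve}; color 3 → {Moor, Lune, Jura}. Every pair that conflicts lands in different colors.

3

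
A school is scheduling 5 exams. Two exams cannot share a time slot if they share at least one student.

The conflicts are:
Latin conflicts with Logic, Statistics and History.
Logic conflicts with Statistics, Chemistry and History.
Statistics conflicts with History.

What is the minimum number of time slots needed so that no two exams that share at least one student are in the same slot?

Latin, Logic, Statistics, History pairwise conflict, so at least 4 time slots are needed.
A valid assignment using 4 time slots: Latin=3, Logic=1, Statistics=4, Chemistry=2, History=2. Each listed conflict is separated.

4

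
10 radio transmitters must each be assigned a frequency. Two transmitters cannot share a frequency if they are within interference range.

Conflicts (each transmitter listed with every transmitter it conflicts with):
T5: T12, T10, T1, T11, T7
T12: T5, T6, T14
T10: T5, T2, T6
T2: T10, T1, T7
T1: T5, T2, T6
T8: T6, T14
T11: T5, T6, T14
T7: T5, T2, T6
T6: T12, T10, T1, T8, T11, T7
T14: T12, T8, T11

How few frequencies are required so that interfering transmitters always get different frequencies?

T12 and T6 conflict, so at least 2 frequencies are needed.
2 frequencies suffice: T5=1, T12=2, T10=2, T2=1, T1=2, T8=2, T11=2, T7=2, T6=1, T14=1. No two conflicting transmitters share a frequency.

2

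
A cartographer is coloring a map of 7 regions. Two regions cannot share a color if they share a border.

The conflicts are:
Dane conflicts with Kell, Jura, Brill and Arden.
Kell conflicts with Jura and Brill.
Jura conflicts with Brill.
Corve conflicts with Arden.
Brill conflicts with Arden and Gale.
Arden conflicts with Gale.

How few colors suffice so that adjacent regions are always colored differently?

Dane, Kell, Jura, Brill are mutually in conflict, so at least 4 colors are needed.
One proper 4-coloring: Dane=2, Kell=4, Jura=3, Corve=1, Brill=1, Arden=3, Gale=2. Every pair that conflicts lands in different colors.

4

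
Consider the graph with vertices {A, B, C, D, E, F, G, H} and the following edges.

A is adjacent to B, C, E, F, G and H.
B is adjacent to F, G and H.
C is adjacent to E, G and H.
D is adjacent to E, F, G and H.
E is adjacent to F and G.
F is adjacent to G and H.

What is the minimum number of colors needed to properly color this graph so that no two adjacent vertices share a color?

A, B, F, H are pairwise adjacent (a clique of size 4), so at least 4 colors are needed.
4 colors suffice: color 1 → {A, D}; color 2 → {C, F}; color 3 → {G, H}; color 4 → {B, E}. Each edge has distinct colors on its endpoints.

4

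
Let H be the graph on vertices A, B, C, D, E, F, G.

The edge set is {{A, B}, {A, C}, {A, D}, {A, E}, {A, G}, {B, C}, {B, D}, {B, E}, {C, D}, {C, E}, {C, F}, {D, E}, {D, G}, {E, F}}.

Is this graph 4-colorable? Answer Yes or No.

A, B, C, D, E are pairwise adjacent (a clique of size 5), so at least 5 colors are needed.
So 4 colors are not enough.

No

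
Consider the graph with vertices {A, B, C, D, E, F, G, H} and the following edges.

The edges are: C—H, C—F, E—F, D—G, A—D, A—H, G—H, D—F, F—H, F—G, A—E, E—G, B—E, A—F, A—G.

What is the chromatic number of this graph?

4

A, E, F, G are pairwise adjacent (a clique of size 4), so at least 4 colors are needed.
4 colors suffice: color red → {B, F}; color blue → {C, G}; color green → {A}; color yellow → {D, E, H}. No two adjacent vertices share a color.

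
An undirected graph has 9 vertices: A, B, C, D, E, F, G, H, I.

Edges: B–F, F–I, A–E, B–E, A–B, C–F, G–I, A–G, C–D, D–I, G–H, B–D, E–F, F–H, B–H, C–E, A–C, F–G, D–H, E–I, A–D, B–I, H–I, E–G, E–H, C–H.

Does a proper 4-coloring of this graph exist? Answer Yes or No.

No

B, E, F, H, I are pairwise adjacent (a clique of size 5), so at least 5 colors are needed.
So 4 colors are not enough.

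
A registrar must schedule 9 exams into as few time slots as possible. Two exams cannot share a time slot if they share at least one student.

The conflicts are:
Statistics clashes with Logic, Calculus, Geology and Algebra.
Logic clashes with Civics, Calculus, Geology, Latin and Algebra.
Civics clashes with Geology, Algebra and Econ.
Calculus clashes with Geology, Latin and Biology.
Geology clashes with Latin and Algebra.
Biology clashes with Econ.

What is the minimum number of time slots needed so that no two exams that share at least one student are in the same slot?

4

Statistics, Logic, Calculus, Geology all conflict with each other, so at least 4 time slots are needed.
4 time slots suffice: time slot 1 → {Geology, Econ}; time slot 2 → {Logic, Biology}; time slot 3 → {Calculus, Algebra}; time slot 4 → {Statistics, Civics, Latin}. No two conflicting exams share a time slot.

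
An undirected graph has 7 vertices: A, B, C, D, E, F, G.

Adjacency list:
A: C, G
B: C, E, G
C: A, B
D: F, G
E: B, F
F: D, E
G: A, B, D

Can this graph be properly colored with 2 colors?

No

The cycle E-F-D-G-B-E has odd length 5, so it cannot be 2-colored; at least 3 colors are needed.
So 2 colors are not enough.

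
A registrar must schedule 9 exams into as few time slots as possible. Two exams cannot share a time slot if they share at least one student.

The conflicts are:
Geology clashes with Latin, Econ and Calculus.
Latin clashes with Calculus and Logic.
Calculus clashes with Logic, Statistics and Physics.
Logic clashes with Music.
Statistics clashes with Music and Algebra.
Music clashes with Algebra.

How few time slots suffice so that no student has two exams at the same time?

3

Statistics, Music, Algebra pairwise conflict, so at least 3 time slots are needed.
Using 3 time slots: Geology=2, Latin=3, Econ=1, Calculus=1, Logic=2, Statistics=2, Music=1, Algebra=3, Physics=2. No two conflicting exams share a time slot.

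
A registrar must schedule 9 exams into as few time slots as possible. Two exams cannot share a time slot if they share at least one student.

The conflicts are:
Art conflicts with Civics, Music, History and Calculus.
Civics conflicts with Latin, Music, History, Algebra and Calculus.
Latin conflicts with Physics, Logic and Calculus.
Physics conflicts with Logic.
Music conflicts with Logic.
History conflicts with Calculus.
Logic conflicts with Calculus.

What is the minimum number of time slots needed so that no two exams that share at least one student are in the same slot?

Art, Civics, History, Calculus all conflict with each other, so at least 4 time slots are needed.
4 time slots suffice: time slot 1 → {Civics, Logic}; time slot 2 → {Physics, Music, Algebra, Calculus}; time slot 3 → {Art, Latin}; time slot 4 → {History}. Every pair that conflicts lands in different time slots.

4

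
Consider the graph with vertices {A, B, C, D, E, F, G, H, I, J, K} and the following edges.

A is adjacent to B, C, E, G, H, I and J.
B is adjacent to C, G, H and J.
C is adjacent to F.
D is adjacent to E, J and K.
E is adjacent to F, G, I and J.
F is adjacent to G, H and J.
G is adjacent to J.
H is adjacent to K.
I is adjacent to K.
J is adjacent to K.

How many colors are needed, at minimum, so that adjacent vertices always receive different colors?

A, B, G, J form a clique, so at least 4 colors are needed.
4 colors suffice: A=2, B=3, C=1, D=4, E=3, F=2, G=4, H=1, I=1, J=1, K=2. Each edge has distinct colors on its endpoints.

4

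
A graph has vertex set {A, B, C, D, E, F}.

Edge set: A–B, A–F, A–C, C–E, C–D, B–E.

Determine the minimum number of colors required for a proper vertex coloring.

B and E are adjacent, so at least 2 colors are needed.
2 colors suffice: color red → {B, C, F}; color blue → {A, D, E}. Each edge has distinct colors on its endpoints.

2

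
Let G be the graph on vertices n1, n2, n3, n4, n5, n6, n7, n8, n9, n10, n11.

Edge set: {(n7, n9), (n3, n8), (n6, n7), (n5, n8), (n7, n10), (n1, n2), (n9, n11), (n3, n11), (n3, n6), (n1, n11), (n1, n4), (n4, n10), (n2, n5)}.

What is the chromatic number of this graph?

3

The cycle n7-n6-n3-n11-n9-n7 has odd length 5, so it cannot be 2-colored; at least 3 colors are needed.
One proper 3-coloring: n1=1, n2=2, n3=1, n4=2, n5=1, n6=2, n7=1, n8=2, n9=3, n10=3, n11=2. Each edge has distinct colors on its endpoints.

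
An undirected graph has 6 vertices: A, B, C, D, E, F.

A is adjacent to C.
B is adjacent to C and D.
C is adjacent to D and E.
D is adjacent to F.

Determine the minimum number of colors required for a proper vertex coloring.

B, C, D form a triangle, so at least 3 colors are needed.
A valid assignment using 3 colors: A=2, B=3, C=1, D=2, E=2, F=1. Each edge has distinct colors on its endpoints.

3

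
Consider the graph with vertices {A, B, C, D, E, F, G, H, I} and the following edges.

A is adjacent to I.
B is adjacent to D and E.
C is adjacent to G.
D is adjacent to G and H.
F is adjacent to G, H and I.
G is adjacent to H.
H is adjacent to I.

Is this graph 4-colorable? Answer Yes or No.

Yes

The chromatic number is 3. F, H, I are mutually adjacent, so at least 3 colors are needed.
3 colors suffice: A=1, B=1, C=1, D=3, E=2, F=3, G=2, H=1, I=2.
Since 4 ≥ 3, a proper 4-coloring certainly exists.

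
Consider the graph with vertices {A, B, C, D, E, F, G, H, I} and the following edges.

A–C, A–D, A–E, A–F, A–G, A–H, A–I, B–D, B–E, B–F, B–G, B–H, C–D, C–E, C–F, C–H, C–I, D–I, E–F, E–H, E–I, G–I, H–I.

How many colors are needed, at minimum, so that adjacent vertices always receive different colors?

A, C, E, H, I are mutually adjacent (a clique of size 5), so at least 5 colors are needed.
5 colors suffice: A=1, B=1, C=2, D=4, E=4, F=3, G=2, H=5, I=3. Each edge has distinct colors on its endpoints.

5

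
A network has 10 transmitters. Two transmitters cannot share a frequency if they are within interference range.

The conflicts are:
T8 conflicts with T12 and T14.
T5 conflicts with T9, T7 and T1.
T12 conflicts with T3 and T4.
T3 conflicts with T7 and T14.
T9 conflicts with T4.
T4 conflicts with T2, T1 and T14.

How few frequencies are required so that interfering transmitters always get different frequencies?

T8 and T14 conflict, so at least 2 frequencies are needed.
2 frequencies suffice: frequency 1 → {T8, T5, T3, T4}; frequency 2 → {T12, T9, T7, T2, T1, T14}. No two conflicting transmitters share a frequency.

2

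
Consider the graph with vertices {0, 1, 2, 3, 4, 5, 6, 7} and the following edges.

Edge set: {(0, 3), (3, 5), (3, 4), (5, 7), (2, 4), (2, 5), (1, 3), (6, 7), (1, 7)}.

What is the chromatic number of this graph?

3 and 4 are adjacent, so at least 2 colors are needed.
2 colors suffice: color red → {2, 3, 7}; color blue → {0, 1, 4, 5, 6}. Each edge has distinct colors on its endpoints.

2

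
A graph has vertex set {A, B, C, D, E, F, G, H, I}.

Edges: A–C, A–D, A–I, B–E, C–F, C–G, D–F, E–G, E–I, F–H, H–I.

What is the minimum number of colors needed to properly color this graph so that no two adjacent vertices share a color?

The cycle G-E-I-A-C-G has odd length 5, so it cannot be 2-colored; at least 3 colors are needed.
3 colors suffice: A=2, B=1, C=1, D=1, E=2, F=2, G=3, H=3, I=1. No two adjacent vertices share a color.

3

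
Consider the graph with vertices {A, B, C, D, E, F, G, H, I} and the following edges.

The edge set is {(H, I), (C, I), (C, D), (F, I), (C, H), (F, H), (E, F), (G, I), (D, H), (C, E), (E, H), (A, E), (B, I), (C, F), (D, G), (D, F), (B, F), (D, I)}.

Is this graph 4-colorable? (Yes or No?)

C, D, F, H, I form a clique, so at least 5 colors are needed.
So 4 colors are not enough.

No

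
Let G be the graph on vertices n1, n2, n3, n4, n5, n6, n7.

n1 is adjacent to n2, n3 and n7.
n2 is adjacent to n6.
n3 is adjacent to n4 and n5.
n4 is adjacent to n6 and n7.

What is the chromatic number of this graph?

3

The cycle n4-n6-n2-n1-n3-n4 has odd length 5, so it cannot be 2-colored; at least 3 colors are needed.
3 colors suffice: n1=1, n2=2, n3=2, n4=1, n5=1, n6=3, n7=2. Each edge has distinct colors on its endpoints.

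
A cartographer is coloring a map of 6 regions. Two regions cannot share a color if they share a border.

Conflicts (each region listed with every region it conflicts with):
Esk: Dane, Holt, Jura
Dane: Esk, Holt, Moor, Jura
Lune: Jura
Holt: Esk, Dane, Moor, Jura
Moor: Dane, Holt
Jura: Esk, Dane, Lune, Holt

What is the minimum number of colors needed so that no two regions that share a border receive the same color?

4

Esk, Dane, Holt, Jura all conflict with each other, so at least 4 colors are needed.
4 colors suffice: color 1 → {Dane, Lune}; color 2 → {Holt}; color 3 → {Moor, Jura}; color 4 → {Esk}. Every pair that conflicts lands in different colors.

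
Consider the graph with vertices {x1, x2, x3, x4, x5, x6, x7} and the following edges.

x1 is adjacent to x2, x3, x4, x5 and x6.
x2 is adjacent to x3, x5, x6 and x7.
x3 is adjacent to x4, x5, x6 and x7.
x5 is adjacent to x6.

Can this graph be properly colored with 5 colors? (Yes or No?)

The chromatic number is 5. x1, x2, x3, x5, x6 form a clique, so at least 5 colors are needed.
5 colors suffice: color red → {x3}; color blue → {x1, x7}; color green → {x2, x4}; color yellow → {x5}; color purple → {x6}.
That is already a proper 5-coloring.

Yes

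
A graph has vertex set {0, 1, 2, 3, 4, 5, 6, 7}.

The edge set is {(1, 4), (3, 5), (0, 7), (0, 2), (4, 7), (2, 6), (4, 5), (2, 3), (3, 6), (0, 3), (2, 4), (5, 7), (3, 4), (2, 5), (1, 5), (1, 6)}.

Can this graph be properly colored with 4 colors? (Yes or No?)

The chromatic number is 4. 2, 3, 4, 5 are pairwise adjacent (a clique of size 4), so at least 4 colors are needed.
One proper 4-coloring: 0=blue, 1=red, 2=red, 3=yellow, 4=green, 5=blue, 6=blue, 7=red.
That is already a proper 4-coloring.

Yes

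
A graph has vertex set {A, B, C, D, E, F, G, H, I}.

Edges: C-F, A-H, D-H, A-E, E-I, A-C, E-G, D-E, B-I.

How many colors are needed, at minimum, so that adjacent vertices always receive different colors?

2

E and I are adjacent, so at least 2 colors are needed.
A valid assignment using 2 colors: A=2, B=1, C=1, D=2, E=1, F=2, G=2, H=1, I=2. Each edge has distinct colors on its endpoints.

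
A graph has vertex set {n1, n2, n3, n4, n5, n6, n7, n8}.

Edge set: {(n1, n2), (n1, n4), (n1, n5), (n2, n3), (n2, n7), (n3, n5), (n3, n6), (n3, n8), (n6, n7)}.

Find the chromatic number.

2

n3 and n8 are adjacent, so at least 2 colors are needed.
2 colors suffice: n1=1, n2=2, n3=1, n4=2, n5=2, n6=2, n7=1, n8=2. Each edge has distinct colors on its endpoints.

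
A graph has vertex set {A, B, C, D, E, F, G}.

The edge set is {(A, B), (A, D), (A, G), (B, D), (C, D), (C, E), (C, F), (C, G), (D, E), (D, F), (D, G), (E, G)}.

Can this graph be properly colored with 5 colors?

The chromatic number is 4. C, D, E, G are mutually adjacent (a clique of size 4), so at least 4 colors are needed.
One proper 4-coloring: A=2, B=3, C=2, D=1, E=4, F=3, G=3.
Since 5 ≥ 4, a proper 5-coloring certainly exists.

Yes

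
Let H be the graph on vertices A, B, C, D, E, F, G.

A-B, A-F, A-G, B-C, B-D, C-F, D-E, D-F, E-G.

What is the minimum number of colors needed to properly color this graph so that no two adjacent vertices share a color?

The cycle A-G-E-D-B-A has odd length 5, so it cannot be 2-colored; at least 3 colors are needed.
3 colors suffice: color 1 → {B, E, F}; color 2 → {A, C, D}; color 3 → {G}. Each edge has distinct colors on its endpoints.

3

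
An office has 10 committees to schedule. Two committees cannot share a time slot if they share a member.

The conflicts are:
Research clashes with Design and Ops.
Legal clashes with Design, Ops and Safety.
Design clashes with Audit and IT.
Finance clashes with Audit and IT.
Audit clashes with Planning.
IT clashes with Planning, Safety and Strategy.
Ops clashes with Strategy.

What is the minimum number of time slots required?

3

The cycle IT-Safety-Legal-Ops-Strategy-IT has odd length 5, so it cannot be 2-colored; at least 3 time slots are needed.
Using 3 time slots: Research=1, Legal=1, Design=2, Finance=2, Audit=1, IT=1, Ops=2, Planning=2, Safety=2, Strategy=3. No two conflicting committees share a time slot.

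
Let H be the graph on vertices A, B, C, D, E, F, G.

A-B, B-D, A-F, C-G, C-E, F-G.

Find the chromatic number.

A and F are adjacent, so at least 2 colors are needed.
2 colors suffice: color 1 → {B, C, F}; color 2 → {A, D, E, G}. Each edge has distinct colors on its endpoints.

2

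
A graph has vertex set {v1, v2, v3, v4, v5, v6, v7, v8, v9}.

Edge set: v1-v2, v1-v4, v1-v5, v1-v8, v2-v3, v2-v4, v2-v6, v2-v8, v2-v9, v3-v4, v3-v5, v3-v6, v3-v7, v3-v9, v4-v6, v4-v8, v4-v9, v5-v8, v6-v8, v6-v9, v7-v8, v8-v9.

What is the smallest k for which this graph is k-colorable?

v2, v4, v6, v8, v9 are mutually adjacent (a clique of size 5), so at least 5 colors are needed.
5 colors suffice: color 1 → {v3, v8}; color 2 → {v2, v5, v7}; color 3 → {v4}; color 4 → {v1, v6}; color 5 → {v9}. No two adjacent vertices share a color.

5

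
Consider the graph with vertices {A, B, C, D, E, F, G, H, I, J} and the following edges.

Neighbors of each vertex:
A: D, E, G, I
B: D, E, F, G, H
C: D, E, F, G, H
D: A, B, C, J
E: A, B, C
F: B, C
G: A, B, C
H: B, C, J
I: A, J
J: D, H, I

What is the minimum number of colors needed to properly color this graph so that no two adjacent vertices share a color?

C and H are adjacent, so at least 2 colors are needed.
2 colors suffice: A=red, B=red, C=red, D=blue, E=blue, F=blue, G=blue, H=blue, I=blue, J=red. Every edge joins two different colors.

2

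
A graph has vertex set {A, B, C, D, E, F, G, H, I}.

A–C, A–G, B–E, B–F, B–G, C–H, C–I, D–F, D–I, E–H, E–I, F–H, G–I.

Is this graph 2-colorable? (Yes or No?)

The cycle D-F-H-E-I-D has odd length 5, so it cannot be 2-colored; at least 3 colors are needed.
So 2 colors are not enough.

No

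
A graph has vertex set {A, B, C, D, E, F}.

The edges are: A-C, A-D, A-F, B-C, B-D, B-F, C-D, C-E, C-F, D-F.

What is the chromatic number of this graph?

4

A, C, D, F are pairwise adjacent (a clique of size 4), so at least 4 colors are needed.
4 colors suffice: color 1 → {C}; color 2 → {E, F}; color 3 → {D}; color 4 → {A, B}. Each edge has distinct colors on its endpoints.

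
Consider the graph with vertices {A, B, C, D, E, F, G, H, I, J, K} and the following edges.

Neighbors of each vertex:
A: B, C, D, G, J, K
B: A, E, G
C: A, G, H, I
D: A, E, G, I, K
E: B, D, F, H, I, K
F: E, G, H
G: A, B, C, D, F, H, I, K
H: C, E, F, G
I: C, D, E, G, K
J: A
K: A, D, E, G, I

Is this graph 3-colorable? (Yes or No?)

D, E, I, K are pairwise adjacent (a clique of size 4), so at least 4 colors are needed.
So 3 colors are not enough.

No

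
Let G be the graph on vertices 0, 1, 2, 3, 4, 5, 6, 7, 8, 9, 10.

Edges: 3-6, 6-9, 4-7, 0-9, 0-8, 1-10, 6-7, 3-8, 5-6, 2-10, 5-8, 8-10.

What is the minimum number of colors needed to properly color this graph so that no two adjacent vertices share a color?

3

The cycle 3-6-9-0-8-3 has odd length 5, so it cannot be 2-colored; at least 3 colors are needed.
3 colors suffice: color a → {1, 2, 4, 6, 8}; color b → {3, 5, 7, 9, 10}; color c → {0}. Every edge joins two different colors.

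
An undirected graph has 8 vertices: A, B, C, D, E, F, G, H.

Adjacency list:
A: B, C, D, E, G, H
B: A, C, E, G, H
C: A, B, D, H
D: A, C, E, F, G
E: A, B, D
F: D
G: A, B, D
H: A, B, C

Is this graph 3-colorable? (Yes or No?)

No

A, B, C, H are pairwise adjacent (a clique of size 4), so at least 4 colors are needed.
So 3 colors are not enough.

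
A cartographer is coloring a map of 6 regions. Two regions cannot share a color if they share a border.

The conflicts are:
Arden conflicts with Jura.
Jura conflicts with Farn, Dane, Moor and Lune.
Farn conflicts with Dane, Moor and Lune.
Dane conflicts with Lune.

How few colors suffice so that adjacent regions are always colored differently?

4

Jura, Farn, Dane, Lune pairwise conflict, so at least 4 colors are needed.
4 colors suffice: color 1 → {Jura}; color 2 → {Arden, Farn}; color 3 → {Dane, Moor}; color 4 → {Lune}. No two conflicting regions share a color.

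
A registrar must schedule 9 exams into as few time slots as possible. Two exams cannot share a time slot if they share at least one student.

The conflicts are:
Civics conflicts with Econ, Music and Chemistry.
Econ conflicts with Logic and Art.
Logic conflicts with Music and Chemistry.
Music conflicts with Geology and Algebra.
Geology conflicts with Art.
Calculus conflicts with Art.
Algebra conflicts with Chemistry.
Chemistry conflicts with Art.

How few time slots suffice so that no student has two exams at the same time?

3

The cycle Art-Geology-Music-Logic-Chemistry-Art has odd length 5, so it cannot be 2-colored; at least 3 time slots are needed.
A valid assignment using 3 time slots: Civics=3, Econ=2, Logic=3, Music=1, Geology=2, Calculus=2, Algebra=3, Chemistry=2, Art=1. Every pair that conflicts lands in different time slots.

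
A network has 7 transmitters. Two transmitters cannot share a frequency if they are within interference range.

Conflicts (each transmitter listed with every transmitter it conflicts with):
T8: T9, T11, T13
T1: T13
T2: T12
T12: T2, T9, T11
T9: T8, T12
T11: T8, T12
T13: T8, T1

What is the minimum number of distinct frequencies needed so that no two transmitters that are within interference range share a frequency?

2

T8 and T9 conflict, so at least 2 frequencies are needed.
2 frequencies suffice: frequency 1 → {T8, T1, T12}; frequency 2 → {T2, T9, T11, T13}. Each listed conflict is separated.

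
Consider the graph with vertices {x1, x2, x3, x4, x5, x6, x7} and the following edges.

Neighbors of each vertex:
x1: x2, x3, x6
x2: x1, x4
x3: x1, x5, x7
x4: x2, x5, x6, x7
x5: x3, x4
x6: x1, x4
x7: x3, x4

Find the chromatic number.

3

The cycle x1-x3-x7-x4-x6-x1 has odd length 5, so it cannot be 2-colored; at least 3 colors are needed.
3 colors suffice: color 1 → {x3, x4}; color 2 → {x1, x5, x7}; color 3 → {x2, x6}. No two adjacent vertices share a color.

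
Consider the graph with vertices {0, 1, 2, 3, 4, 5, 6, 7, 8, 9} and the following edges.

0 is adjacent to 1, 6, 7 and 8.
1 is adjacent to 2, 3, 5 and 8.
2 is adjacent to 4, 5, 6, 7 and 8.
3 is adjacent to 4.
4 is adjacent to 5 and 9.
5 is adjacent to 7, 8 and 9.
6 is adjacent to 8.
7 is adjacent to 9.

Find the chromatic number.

4

1, 2, 5, 8 are pairwise adjacent (a clique of size 4), so at least 4 colors are needed.
One proper 4-coloring: 0=red, 1=yellow, 2=red, 3=red, 4=green, 5=blue, 6=blue, 7=green, 8=green, 9=red. Every edge joins two different colors.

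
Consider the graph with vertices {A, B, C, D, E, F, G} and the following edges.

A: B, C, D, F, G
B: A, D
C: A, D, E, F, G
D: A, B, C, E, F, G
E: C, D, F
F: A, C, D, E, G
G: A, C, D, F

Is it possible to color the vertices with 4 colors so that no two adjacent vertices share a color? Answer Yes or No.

No

A, C, D, F, G are pairwise adjacent (a clique of size 5), so at least 5 colors are needed.
So 4 colors are not enough.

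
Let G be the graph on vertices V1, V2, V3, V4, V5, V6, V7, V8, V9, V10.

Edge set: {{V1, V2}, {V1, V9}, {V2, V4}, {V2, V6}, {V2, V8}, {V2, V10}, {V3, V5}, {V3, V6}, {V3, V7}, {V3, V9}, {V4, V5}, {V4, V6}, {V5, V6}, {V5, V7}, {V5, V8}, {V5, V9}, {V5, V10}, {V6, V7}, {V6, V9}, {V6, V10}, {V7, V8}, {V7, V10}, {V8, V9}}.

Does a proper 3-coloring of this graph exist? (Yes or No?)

No

V5, V6, V7, V10 are pairwise adjacent (a clique of size 4), so at least 4 colors are needed.
So 3 colors are not enough.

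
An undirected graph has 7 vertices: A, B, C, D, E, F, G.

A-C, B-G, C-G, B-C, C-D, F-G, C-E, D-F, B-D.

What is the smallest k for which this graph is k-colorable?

B, C, D form a triangle, so at least 3 colors are needed.
3 colors suffice: A=2, B=3, C=1, D=2, E=2, F=1, G=2. No two adjacent vertices share a color.

3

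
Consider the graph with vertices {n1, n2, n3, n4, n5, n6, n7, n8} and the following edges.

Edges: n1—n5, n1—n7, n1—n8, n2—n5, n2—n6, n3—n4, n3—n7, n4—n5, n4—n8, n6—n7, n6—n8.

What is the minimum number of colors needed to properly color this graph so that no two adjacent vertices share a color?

The cycle n3-n4-n5-n1-n7-n3 has odd length 5, so it cannot be 2-colored; at least 3 colors are needed.
3 colors suffice: color R → {n3, n5, n6}; color B → {n1, n2, n4}; color G → {n7, n8}. Every edge joins two different colors.

3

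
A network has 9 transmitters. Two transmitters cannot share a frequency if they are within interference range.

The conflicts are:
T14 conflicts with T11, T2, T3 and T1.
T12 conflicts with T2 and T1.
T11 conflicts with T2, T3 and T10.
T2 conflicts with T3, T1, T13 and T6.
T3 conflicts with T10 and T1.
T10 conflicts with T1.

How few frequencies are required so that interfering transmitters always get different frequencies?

4

T14, T11, T2, T3 all conflict with each other, so at least 4 frequencies are needed.
Using 4 frequencies: T14=4, T12=3, T11=2, T2=1, T3=3, T10=1, T1=2, T13=2, T6=2. Each listed conflict is separated.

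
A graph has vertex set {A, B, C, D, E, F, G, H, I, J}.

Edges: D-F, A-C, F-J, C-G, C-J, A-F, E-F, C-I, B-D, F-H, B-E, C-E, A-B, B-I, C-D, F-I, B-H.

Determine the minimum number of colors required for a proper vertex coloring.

C and E are adjacent, so at least 2 colors are needed.
2 colors suffice: color 1 → {B, C, F}; color 2 → {A, D, E, G, H, I, J}. Every edge joins two different colors.

2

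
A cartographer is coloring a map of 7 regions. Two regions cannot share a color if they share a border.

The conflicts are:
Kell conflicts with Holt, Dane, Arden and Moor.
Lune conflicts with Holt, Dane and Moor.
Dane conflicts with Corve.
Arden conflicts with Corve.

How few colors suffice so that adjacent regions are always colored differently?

Kell and Moor conflict, so at least 2 colors are needed.
2 colors suffice: Kell=1, Lune=1, Holt=2, Dane=2, Arden=2, Corve=1, Moor=2. No two conflicting regions share a color.

2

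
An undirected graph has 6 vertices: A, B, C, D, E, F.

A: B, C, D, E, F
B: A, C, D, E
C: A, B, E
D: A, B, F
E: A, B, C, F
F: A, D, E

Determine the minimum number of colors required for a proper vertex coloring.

4

A, B, C, E are mutually adjacent (a clique of size 4), so at least 4 colors are needed.
4 colors suffice: color red → {A}; color blue → {D, E}; color green → {B, F}; color yellow → {C}. Each edge has distinct colors on its endpoints.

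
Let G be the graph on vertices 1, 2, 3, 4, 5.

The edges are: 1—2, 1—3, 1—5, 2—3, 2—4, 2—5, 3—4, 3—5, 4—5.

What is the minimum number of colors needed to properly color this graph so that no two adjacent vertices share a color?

1, 2, 3, 5 are pairwise adjacent (a clique of size 4), so at least 4 colors are needed.
4 colors suffice: color red → {3}; color blue → {2}; color green → {5}; color yellow → {1, 4}. Each edge has distinct colors on its endpoints.

4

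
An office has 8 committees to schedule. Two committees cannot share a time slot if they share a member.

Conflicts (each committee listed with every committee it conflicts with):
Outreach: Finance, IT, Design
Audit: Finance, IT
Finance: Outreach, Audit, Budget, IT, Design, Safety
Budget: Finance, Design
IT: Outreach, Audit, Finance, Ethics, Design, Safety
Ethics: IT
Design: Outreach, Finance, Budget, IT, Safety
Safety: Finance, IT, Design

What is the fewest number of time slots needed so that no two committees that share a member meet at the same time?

Finance, IT, Design, Safety are mutually in conflict, so at least 4 time slots are needed.
4 time slots suffice: time slot 1 → {Finance, Ethics}; time slot 2 → {Budget, IT}; time slot 3 → {Audit, Design}; time slot 4 → {Outreach, Safety}. No two conflicting committees share a time slot.

4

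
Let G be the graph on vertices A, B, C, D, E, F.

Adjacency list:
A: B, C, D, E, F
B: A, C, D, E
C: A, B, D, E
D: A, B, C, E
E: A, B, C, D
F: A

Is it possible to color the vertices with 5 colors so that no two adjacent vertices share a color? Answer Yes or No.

Yes

The chromatic number is 5. A, B, C, D, E are pairwise adjacent (a clique of size 5), so at least 5 colors are needed.
5 colors suffice: color 1 → {A}; color 2 → {E, F}; color 3 → {C}; color 4 → {B}; color 5 → {D}.
That is already a proper 5-coloring.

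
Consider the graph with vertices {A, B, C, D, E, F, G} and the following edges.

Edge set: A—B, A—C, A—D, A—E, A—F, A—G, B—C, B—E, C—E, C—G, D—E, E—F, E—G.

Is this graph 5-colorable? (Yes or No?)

Yes

The chromatic number is 4. A, B, C, E form a clique, so at least 4 colors are needed.
4 colors suffice: A=1, B=4, C=3, D=3, E=2, F=3, G=4.
Since 5 ≥ 4, a proper 5-coloring certainly exists.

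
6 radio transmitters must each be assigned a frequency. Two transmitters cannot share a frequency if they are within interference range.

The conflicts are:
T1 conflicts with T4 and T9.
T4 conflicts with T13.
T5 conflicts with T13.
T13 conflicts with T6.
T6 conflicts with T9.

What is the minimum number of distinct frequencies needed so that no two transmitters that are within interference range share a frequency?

3

The cycle T9-T1-T4-T13-T6-T9 has odd length 5, so it cannot be 2-colored; at least 3 frequencies are needed.
A valid assignment using 3 frequencies: T1=1, T4=2, T5=2, T13=1, T6=2, T9=3. No two conflicting transmitters share a frequency.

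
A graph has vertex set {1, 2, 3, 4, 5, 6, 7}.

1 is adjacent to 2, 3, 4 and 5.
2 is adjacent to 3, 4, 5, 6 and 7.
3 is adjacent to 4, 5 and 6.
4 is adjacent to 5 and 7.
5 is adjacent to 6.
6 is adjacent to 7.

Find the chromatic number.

5

1, 2, 3, 4, 5 form a clique, so at least 5 colors are needed.
5 colors suffice: color a → {2}; color b → {4, 6}; color c → {5, 7}; color d → {3}; color e → {1}. Every edge joins two different colors.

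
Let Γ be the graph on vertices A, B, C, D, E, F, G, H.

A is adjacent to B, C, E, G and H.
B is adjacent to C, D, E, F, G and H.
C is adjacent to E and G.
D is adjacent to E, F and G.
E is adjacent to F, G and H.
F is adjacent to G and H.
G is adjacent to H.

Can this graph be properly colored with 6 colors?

The chromatic number is 5. A, B, E, G, H are pairwise adjacent (a clique of size 5), so at least 5 colors are needed.
5 colors suffice: A=purple, B=green, C=yellow, D=yellow, E=red, F=purple, G=blue, H=yellow.
Since 6 ≥ 5, a proper 6-coloring certainly exists.

Yes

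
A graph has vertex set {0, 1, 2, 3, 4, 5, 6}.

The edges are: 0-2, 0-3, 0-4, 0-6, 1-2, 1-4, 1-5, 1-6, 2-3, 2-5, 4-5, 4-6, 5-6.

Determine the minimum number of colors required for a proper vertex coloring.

4

1, 4, 5, 6 are mutually adjacent (a clique of size 4), so at least 4 colors are needed.
4 colors suffice: color red → {0, 1}; color blue → {3, 5}; color green → {2, 6}; color yellow → {4}. No two adjacent vertices share a color.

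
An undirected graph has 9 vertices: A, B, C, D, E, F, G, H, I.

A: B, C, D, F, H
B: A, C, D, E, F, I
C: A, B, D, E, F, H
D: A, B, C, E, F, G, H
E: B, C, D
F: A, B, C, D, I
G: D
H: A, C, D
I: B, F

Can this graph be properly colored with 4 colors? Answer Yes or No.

A, B, C, D, F form a clique, so at least 5 colors are needed.
So 4 colors are not enough.

No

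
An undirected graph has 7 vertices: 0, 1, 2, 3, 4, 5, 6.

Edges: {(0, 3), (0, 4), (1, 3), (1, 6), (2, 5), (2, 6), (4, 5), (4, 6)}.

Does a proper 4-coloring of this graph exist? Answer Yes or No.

Yes

The chromatic number is 3. The cycle 1-6-4-0-3-1 has odd length 5, so it cannot be 2-colored; at least 3 colors are needed.
3 colors suffice: color a → {2, 3, 4}; color b → {0, 5, 6}; color c → {1}.
Since 4 ≥ 3, a proper 4-coloring certainly exists.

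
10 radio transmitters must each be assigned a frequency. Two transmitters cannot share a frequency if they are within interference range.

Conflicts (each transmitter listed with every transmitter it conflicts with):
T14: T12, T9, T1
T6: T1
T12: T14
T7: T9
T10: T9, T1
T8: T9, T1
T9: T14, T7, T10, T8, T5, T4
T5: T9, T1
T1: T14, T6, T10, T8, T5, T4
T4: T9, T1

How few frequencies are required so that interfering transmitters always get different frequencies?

T9 and T5 conflict, so at least 2 frequencies are needed.
2 frequencies suffice: frequency 1 → {T12, T9, T1}; frequency 2 → {T14, T6, T7, T10, T8, T5, T4}. Every pair that conflicts lands in different frequencies.

2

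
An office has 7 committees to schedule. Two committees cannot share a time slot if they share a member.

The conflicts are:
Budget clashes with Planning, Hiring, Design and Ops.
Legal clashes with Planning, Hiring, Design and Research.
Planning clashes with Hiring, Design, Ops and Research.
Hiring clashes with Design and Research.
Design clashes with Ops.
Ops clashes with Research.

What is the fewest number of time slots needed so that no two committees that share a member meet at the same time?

Legal, Planning, Hiring, Research all conflict with each other, so at least 4 time slots are needed.
4 time slots suffice: time slot 1 → {Planning}; time slot 2 → {Design, Research}; time slot 3 → {Hiring, Ops}; time slot 4 → {Budget, Legal}. No two conflicting committees share a time slot.

4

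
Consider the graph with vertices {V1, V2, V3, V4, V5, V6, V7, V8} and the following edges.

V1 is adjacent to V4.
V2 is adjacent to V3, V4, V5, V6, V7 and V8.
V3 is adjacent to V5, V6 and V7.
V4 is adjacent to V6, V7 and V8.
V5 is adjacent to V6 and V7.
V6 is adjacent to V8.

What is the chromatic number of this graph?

4

V2, V3, V5, V6 form a clique, so at least 4 colors are needed.
4 colors suffice: color red → {V1, V2}; color blue → {V6, V7}; color green → {V3, V4}; color yellow → {V5, V8}. No two adjacent vertices share a color.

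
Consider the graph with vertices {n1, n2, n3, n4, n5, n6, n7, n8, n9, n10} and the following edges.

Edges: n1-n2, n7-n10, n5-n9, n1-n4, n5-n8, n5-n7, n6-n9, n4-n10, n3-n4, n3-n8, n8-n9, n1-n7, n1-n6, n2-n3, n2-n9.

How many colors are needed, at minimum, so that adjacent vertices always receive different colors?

n5, n8, n9 are pairwise adjacent, so at least 3 colors are needed.
3 colors suffice: color 1 → {n1, n3, n9, n10}; color 2 → {n2, n4, n6, n7, n8}; color 3 → {n5}. Every edge joins two different colors.

3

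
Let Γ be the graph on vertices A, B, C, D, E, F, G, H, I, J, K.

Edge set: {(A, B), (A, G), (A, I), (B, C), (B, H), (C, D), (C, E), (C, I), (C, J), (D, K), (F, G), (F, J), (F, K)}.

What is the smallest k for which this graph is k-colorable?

3

The cycle F-K-D-C-J-F has odd length 5, so it cannot be 2-colored; at least 3 colors are needed.
A valid assignment using 3 colors: A=1, B=2, C=1, D=2, E=2, F=1, G=2, H=1, I=2, J=2, K=3. Every edge joins two different colors.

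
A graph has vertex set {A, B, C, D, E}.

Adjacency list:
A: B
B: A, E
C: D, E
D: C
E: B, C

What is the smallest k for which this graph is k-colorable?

2

C and D are adjacent, so at least 2 colors are needed.
One proper 2-coloring: A=red, B=blue, C=blue, D=red, E=red. Each edge has distinct colors on its endpoints.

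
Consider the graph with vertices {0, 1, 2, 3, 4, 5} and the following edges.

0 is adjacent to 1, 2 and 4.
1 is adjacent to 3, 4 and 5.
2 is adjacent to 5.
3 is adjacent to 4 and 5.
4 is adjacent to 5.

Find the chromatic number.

1, 3, 4, 5 are pairwise adjacent (a clique of size 4), so at least 4 colors are needed.
4 colors suffice: color a → {0, 5}; color b → {1, 2}; color c → {4}; color d → {3}. No two adjacent vertices share a color.

4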